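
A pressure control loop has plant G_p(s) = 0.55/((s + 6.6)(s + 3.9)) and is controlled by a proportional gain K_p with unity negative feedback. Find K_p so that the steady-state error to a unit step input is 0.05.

K_p = 889

Steady-state error for a unit step on this type-0 loop is 1/(1 + K_p·G_p(0)).
G_p(0) = 0.02137. Require 1/(1 + K_p·0.02137) = 0.05, so 1 + 0.02137·K_p = 20.
K_p = (20 − 1)/0.02137 = 889.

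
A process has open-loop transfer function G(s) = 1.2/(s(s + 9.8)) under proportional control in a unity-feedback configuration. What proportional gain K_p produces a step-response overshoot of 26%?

From %OS = 100·exp(−πζ/√(1−ζ²)) = 26%, ζ = −ln(0.26)/√(π²+ln²(0.26)) = 0.3941.
Characteristic equation s² + 9.8s + 1.2K_p = 0 gives ζ = 9.8/(2√(1.2K_p)).
Setting ζ = 0.3941: √(1.2K_p) = 9.8/(2·0.3941) = 12.43, so K_p = 154.6/1.2 = 129.

K_p = 129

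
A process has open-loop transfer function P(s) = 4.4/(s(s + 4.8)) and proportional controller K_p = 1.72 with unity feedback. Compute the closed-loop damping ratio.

1 + K_p·P(s) = 0 gives s² + 4.8s + 7.568 = 0.
Matching s² + 2ζω_n s + ω_n²: ω_n = √7.568 = 2.751 rad/s and 2ζω_n = 4.8, so ζ = 4.8/(2·2.751) = 0.872.

ζ = 0.872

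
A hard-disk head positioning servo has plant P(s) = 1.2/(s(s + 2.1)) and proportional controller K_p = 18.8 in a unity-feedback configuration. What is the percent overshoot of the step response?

From 1 + K_pP(s) = 0: s² + 2.1s + 22.56 = 0 ⇒ ω_n = 4.75, ζ = 0.2211.
%OS = 100·exp(−πζ/√(1−ζ²)) = 100·exp(−π·0.2211/√0.9511) = 49.1%.

49.1%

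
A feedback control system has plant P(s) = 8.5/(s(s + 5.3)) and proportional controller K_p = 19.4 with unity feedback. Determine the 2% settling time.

T_s ≈ 1.51 s

From 1 + K_pP(s) = 0: s² + 5.3s + 164.9 = 0 ⇒ ω_n = 12.84, ζ = 0.2064.
2% settling time T_s ≈ 4/(ζω_n) = 4/2.65 = 1.51 s.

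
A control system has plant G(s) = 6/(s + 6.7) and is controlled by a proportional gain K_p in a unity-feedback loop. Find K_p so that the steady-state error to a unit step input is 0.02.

K_p = 54.7

Steady-state error for a unit step on this type-0 loop is 1/(1 + K_p·G(0)).
G(0) = 0.8955. Require 1/(1 + K_p·0.8955) = 0.02, so 1 + 0.8955·K_p = 50.
K_p = (50 − 1)/0.8955 = 54.7.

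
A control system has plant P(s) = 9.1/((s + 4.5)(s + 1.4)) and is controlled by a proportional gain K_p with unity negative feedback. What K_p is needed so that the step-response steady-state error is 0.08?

K_p = 7.96

Steady-state error for a unit step on this type-0 loop is 1/(1 + K_p·P(0)).
P(0) = 1.444. Require 1/(1 + K_p·1.444) = 0.08, so 1 + 1.444·K_p = 12.5.
K_p = (12.5 − 1)/1.444 = 7.96.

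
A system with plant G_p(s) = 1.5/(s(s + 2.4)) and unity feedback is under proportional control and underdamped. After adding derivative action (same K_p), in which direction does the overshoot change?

decrease

With PD the characteristic equation becomes s² + (a + K·K_d)s + K·K_p = 0; the damping term grows, ζ rises, overshoot falls.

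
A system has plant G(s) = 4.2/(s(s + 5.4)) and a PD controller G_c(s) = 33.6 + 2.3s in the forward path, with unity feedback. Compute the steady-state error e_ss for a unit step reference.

The open loop G_c(s)G(s) has a pole at the origin (type 1), so the static position error constant is infinite and e_ss = 1/(1+∞) = 0.

0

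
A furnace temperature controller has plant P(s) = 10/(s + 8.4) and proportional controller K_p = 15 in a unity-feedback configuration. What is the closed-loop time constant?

Closed-loop transfer function: T(s) = K_p·P(s)/(1 + K_p·P(s)) = 150/(s + 8.4 + 150) = 150/(s + 158.4).
Time constant τ = 1/158.4 = 0.00631 s.

τ = 0.00631 s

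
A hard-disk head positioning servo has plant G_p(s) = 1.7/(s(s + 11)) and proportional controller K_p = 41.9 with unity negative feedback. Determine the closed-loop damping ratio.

ζ = 0.652

1 + K_p·G_p(s) = 0 gives s² + 11s + 71.23 = 0.
Matching s² + 2ζω_n s + ω_n²: ω_n = √71.23 = 8.44 rad/s and 2ζω_n = 11, so ζ = 11/(2·8.44) = 0.652.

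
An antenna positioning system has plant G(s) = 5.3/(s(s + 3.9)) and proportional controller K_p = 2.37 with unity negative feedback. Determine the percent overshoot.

12.6%

From 1 + K_pG(s) = 0: s² + 3.9s + 12.56 = 0 ⇒ ω_n = 3.544, ζ = 0.5502.
%OS = 100·exp(−πζ/√(1−ζ²)) = 100·exp(−π·0.5502/√0.6973) = 12.6%.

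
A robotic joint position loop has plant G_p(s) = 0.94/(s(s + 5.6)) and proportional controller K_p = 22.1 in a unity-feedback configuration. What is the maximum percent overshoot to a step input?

8.66%

Closed-loop characteristic equation: s² + 5.6s + 20.77 = 0, so ω_n = 4.558 rad/s and ζ = 5.6/(2·4.558) = 0.6143.
%OS = 100·exp(−πζ/√(1−ζ²)) = 100·exp(−π·0.6143/√0.6226) = 8.66%.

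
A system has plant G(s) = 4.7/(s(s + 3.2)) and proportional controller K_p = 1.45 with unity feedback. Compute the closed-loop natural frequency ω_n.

1 + K_p·G(s) = 0 gives s² + 3.2s + 6.815 = 0.
So ω_n² = 6.815 ⇒ ω_n = 2.611 rad/s, and ζ = 3.2/(2ω_n) = 0.613.

ω_n = 2.61 rad/s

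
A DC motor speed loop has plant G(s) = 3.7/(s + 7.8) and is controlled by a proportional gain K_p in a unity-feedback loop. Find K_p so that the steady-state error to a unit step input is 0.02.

K_p = 103

Steady-state error for a unit step on this type-0 loop is 1/(1 + K_p·G(0)).
G(0) = 0.4744. Require 1/(1 + K_p·0.4744) = 0.02, so 1 + 0.4744·K_p = 50.
K_p = (50 − 1)/0.4744 = 103.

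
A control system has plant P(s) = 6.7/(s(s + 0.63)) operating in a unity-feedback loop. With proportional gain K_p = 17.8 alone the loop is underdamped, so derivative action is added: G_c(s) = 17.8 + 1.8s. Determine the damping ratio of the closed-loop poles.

Forward path: (17.8 + 1.8s)·6.7/(s(s+0.63)). The closed-loop characteristic equation is s² + (0.63 + 6.7·1.8)s + 6.7·17.8 = 0.
That is s² + 12.69s + 119.3 = 0, so ω_n = 10.92 rad/s and ζ = 12.69/(2·10.92) = 0.581.

ζ = 0.581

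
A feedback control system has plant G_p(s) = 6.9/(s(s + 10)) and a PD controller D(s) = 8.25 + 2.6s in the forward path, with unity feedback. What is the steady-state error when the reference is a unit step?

0

The open loop D(s)G_p(s) has a pole at the origin (type 1), so the static position error constant is infinite and e_ss = 1/(1+∞) = 0.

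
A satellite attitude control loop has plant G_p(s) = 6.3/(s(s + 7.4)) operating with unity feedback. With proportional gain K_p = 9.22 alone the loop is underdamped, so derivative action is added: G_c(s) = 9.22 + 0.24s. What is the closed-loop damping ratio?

ζ = 0.585

Forward path: (9.22 + 0.24s)·6.3/(s(s+7.4)). The closed-loop characteristic equation is s² + (7.4 + 6.3·0.24)s + 6.3·9.22 = 0.
That is s² + 8.912s + 58.09 = 0, so ω_n = 7.621 rad/s and ζ = 8.912/(2·7.621) = 0.5847.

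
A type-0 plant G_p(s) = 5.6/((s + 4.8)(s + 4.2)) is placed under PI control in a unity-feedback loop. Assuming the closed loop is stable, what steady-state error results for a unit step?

0

The PI controller's integrator makes the forward path type 1, so e_ss to a step is zero.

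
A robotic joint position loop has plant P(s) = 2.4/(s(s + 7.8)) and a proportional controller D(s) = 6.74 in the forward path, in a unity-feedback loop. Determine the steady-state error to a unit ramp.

The loop has one pole at the origin (type 1). Velocity error constant K_v = lim_{s→0} s·D(s)P(s) = 6.74·2.4/7.8 = 2.074.
Steady-state error to a unit ramp: e_ss = 1/K_v = 0.482.

0.482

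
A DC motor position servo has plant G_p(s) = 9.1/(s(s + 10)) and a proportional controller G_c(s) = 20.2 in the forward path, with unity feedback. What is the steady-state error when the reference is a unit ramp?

0.0544

The loop has one pole at the origin (type 1). Velocity error constant K_v = lim_{s→0} s·G_c(s)G_p(s) = 20.2·9.1/10 = 18.38.
Steady-state error to a unit ramp: e_ss = 1/K_v = 0.0544.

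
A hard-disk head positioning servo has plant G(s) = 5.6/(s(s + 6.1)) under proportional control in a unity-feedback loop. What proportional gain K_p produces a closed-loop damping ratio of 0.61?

K_p = 4.46

Closed-loop characteristic equation: s² + 6.1s + K_p·5.6 = 0.
So ω_n = √(5.6K_p) and 2ζω_n = 6.1, giving ζ = 6.1/(2√(5.6K_p)).
Setting ζ = 0.61: √(5.6K_p) = 6.1/(2·0.61) = 5, so K_p = 25/5.6 = 4.46.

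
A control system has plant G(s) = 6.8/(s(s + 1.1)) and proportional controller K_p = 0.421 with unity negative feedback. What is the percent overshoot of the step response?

The closed-loop denominator s² + 1.1s + 2.863 gives ω_n = √2.863 = 1.692 and ζ = 1.1/(2ω_n) = 0.3251.
%OS = 100·exp(−πζ/√(1−ζ²)) = 100·exp(−π·0.3251/√0.8943) = 34%.

34%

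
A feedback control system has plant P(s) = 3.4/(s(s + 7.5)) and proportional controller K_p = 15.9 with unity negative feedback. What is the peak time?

T_p = 0.497 s

From 1 + K_pP(s) = 0: s² + 7.5s + 54.06 = 0 ⇒ ω_n = 7.353, ζ = 0.51.
Damped frequency ω_d = ω_n√(1−ζ²) = 6.324 rad/s, so peak time T_p = π/ω_d = 0.497 s.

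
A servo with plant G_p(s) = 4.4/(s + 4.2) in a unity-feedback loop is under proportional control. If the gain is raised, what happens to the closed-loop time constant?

The closed-loop bandwidth 4.2+K_p·4.4 grows with K_p, so τ shrinks.

decrease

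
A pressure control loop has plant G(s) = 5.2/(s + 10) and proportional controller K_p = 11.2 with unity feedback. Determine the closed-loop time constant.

τ = 0.0147 s

Closed-loop transfer function: T(s) = K_p·G(s)/(1 + K_p·G(s)) = 58.24/(s + 10 + 58.24) = 58.24/(s + 68.24).
Time constant τ = 1/68.24 = 0.0147 s.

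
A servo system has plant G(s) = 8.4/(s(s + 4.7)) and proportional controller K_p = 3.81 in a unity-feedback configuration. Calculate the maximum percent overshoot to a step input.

23.8%

The closed-loop denominator s² + 4.7s + 32 gives ω_n = √32 = 5.657 and ζ = 4.7/(2ω_n) = 0.4154.
%OS = 100·exp(−πζ/√(1−ζ²)) = 100·exp(−π·0.4154/√0.8274) = 23.8%.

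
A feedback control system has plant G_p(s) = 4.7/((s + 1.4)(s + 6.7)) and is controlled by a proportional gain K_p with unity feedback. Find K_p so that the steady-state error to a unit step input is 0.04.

K_p = 47.9

The loop is type 0, so e_ss(step) = 1/(1 + K_pos) with K_pos = K_p·G_p(0).
G_p(0) = 0.5011. Require 1/(1 + K_p·0.5011) = 0.04, so 1 + 0.5011·K_p = 25.
K_p = (25 − 1)/0.5011 = 47.9.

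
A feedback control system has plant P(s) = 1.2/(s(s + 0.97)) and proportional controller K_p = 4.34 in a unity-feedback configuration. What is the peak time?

T_p = 1.41 s

From 1 + K_pP(s) = 0: s² + 0.97s + 5.208 = 0 ⇒ ω_n = 2.282, ζ = 0.2125.
Damped frequency ω_d = ω_n√(1−ζ²) = 2.23 rad/s, so peak time T_p = π/ω_d = 1.41 s.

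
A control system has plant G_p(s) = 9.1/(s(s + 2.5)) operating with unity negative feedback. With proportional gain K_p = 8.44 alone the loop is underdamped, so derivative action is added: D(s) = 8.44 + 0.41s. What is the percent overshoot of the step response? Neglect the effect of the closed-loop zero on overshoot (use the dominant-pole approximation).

Forward path: (8.44 + 0.41s)·9.1/(s(s+2.5)). The closed-loop characteristic equation is s² + (2.5 + 9.1·0.41)s + 9.1·8.44 = 0.
That is s² + 6.231s + 76.8 = 0, so ω_n = 8.764 rad/s and ζ = 6.231/(2·8.764) = 0.3555.
%OS = 100·exp(−πζ/√(1−ζ²)) = 30.3%.

30.3%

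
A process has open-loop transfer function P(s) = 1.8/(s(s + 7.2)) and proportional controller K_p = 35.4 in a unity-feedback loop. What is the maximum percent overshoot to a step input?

The closed-loop denominator s² + 7.2s + 63.72 gives ω_n = √63.72 = 7.982 and ζ = 7.2/(2ω_n) = 0.451.
%OS = 100·exp(−πζ/√(1−ζ²)) = 100·exp(−π·0.451/√0.7966) = 20.4%.

20.4%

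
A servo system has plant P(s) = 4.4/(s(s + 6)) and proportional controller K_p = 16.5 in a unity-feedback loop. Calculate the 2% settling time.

T_s ≈ 1.33 s

The closed-loop denominator s² + 6s + 72.6 gives ω_n = √72.6 = 8.521 and ζ = 6/(2ω_n) = 0.3521.
2% settling time T_s ≈ 4/(ζω_n) = 4/3 = 1.33 s.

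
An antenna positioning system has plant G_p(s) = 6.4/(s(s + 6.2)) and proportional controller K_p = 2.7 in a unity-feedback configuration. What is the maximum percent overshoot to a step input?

2.97%

The closed-loop denominator s² + 6.2s + 17.28 gives ω_n = √17.28 = 4.157 and ζ = 6.2/(2ω_n) = 0.7457.
%OS = 100·exp(−πζ/√(1−ζ²)) = 100·exp(−π·0.7457/√0.4439) = 2.97%.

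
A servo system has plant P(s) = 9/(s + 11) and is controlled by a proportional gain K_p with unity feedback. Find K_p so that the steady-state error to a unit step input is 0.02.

K_p = 59.9

The loop is type 0, so e_ss(step) = 1/(1 + K_pos) with K_pos = K_p·P(0).
P(0) = 0.8182. Require 1/(1 + K_p·0.8182) = 0.02, so 1 + 0.8182·K_p = 50.
K_p = (50 − 1)/0.8182 = 59.9.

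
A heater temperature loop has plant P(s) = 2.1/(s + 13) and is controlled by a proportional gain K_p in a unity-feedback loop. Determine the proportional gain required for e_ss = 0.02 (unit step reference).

K_p = 303

Steady-state error for a unit step on this type-0 loop is 1/(1 + K_p·P(0)).
P(0) = 0.1615. Require 1/(1 + K_p·0.1615) = 0.02, so 1 + 0.1615·K_p = 50.
K_p = (50 − 1)/0.1615 = 303.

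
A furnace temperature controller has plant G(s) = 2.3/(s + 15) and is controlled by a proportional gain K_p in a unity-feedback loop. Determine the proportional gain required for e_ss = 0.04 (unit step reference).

K_p = 157

Steady-state error for a unit step on this type-0 loop is 1/(1 + K_p·G(0)).
G(0) = 0.1533. Require 1/(1 + K_p·0.1533) = 0.04, so 1 + 0.1533·K_p = 25.
K_p = (25 − 1)/0.1533 = 157.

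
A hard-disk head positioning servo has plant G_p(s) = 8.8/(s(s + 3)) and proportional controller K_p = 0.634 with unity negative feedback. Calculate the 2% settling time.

T_s ≈ 2.67 s

Closed-loop characteristic equation: s² + 3s + 5.579 = 0, so ω_n = 2.362 rad/s and ζ = 3/(2·2.362) = 0.635.
2% settling time T_s ≈ 4/(ζω_n) = 4/1.5 = 2.67 s.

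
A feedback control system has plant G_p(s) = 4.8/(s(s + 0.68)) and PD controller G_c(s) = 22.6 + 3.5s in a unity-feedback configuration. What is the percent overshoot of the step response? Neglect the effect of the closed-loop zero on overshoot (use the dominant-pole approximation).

Forward path: (22.6 + 3.5s)·4.8/(s(s+0.68)). The closed-loop characteristic equation is s² + (0.68 + 4.8·3.5)s + 4.8·22.6 = 0.
That is s² + 17.48s + 108.5 = 0, so ω_n = 10.42 rad/s and ζ = 17.48/(2·10.42) = 0.8391.
%OS = 100·exp(−πζ/√(1−ζ²)) = 0.785%.

0.785%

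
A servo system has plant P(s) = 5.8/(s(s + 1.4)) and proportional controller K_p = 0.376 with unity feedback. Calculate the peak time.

The closed-loop denominator s² + 1.4s + 2.181 gives ω_n = √2.181 = 1.477 and ζ = 1.4/(2ω_n) = 0.474.
Damped frequency ω_d = ω_n√(1−ζ²) = 1.3 rad/s, so peak time T_p = π/ω_d = 2.42 s.

T_p = 2.42 s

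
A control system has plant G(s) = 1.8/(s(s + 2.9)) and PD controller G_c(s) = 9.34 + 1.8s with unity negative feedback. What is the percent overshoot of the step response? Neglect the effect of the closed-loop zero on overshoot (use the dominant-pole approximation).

2.88%

Forward path: (9.34 + 1.8s)·1.8/(s(s+2.9)). The closed-loop characteristic equation is s² + (2.9 + 1.8·1.8)s + 1.8·9.34 = 0.
That is s² + 6.14s + 16.81 = 0, so ω_n = 4.1 rad/s and ζ = 6.14/(2·4.1) = 0.7487.
%OS = 100·exp(−πζ/√(1−ζ²)) = 2.88%.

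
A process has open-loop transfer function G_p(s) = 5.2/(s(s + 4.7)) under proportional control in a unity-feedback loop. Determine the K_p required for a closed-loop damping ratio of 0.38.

Closed-loop characteristic equation: s² + 4.7s + K_p·5.2 = 0.
So ω_n = √(5.2K_p) and 2ζω_n = 4.7, giving ζ = 4.7/(2√(5.2K_p)).
Setting ζ = 0.38: √(5.2K_p) = 4.7/(2·0.38) = 6.184, so K_p = 38.24/5.2 = 7.35.

K_p = 7.35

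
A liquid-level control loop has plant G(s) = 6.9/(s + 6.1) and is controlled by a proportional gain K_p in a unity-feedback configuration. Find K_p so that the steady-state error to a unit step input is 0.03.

The loop is type 0, so e_ss(step) = 1/(1 + K_pos) with K_pos = K_p·G(0).
G(0) = 1.131. Require 1/(1 + K_p·1.131) = 0.03, so 1 + 1.131·K_p = 33.33.
K_p = (33.33 − 1)/1.131 = 28.6.

K_p = 28.6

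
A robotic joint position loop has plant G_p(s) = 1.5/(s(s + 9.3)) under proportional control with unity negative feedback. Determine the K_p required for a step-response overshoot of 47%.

K_p = 264

From %OS = 100·exp(−πζ/√(1−ζ²)) = 47%, ζ = −ln(0.47)/√(π²+ln²(0.47)) = 0.2337.
Characteristic equation s² + 9.3s + 1.5K_p = 0 gives ζ = 9.3/(2√(1.5K_p)).
Setting ζ = 0.2337: √(1.5K_p) = 9.3/(2·0.2337) = 19.9, so K_p = 396/1.5 = 264.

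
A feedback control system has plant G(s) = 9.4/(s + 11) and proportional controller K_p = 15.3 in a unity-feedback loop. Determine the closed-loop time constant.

τ = 0.00646 s

Closed-loop transfer function: T(s) = K_p·G(s)/(1 + K_p·G(s)) = 143.8/(s + 11 + 143.8) = 143.8/(s + 154.8).
Time constant τ = 1/154.8 = 0.00646 s.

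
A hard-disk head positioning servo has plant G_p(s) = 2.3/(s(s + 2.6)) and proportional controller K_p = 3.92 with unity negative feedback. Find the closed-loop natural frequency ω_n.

The closed-loop denominator is s(s+2.6) + 3.92·2.3 = s² + 2.6s + 9.016.
So ω_n² = 9.016 ⇒ ω_n = 3.003 rad/s, and ζ = 2.6/(2ω_n) = 0.433.

ω_n = 3 rad/s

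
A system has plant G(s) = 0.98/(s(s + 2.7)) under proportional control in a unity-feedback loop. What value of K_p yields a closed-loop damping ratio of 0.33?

Closed-loop characteristic equation: s² + 2.7s + K_p·0.98 = 0.
So ω_n = √(0.98K_p) and 2ζω_n = 2.7, giving ζ = 2.7/(2√(0.98K_p)).
Setting ζ = 0.33: √(0.98K_p) = 2.7/(2·0.33) = 4.091, so K_p = 16.74/0.98 = 17.1.

K_p = 17.1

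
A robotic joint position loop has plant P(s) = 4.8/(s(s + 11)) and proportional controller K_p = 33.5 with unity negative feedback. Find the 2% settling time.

T_s ≈ 0.727 s

Closed-loop characteristic equation: s² + 11s + 160.8 = 0, so ω_n = 12.68 rad/s and ζ = 11/(2·12.68) = 0.4337.
2% settling time T_s ≈ 4/(ζω_n) = 4/5.5 = 0.727 s.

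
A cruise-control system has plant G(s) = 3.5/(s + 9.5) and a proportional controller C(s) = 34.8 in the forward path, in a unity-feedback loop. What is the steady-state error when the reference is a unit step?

0.0724

The loop is type 0. Static position error constant K_pos = C(0)·G(0) = 34.8·0.3684 = 12.82.
Steady-state error to a unit step: e_ss = 1/(1+K_pos) = 1/13.82 = 0.0724.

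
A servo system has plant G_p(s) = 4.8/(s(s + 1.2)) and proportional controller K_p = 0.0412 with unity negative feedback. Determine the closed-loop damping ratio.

ζ = 1.35

The closed-loop denominator is s(s+1.2) + 0.0412·4.8 = s² + 1.2s + 0.1978.
Matching s² + 2ζω_n s + ω_n²: ω_n = √0.1978 = 0.4447 rad/s and 2ζω_n = 1.2, so ζ = 1.2/(2·0.4447) = 1.35.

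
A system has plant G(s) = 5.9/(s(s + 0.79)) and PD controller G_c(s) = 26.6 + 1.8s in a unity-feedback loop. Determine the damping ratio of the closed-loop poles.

ζ = 0.455

Forward path: (26.6 + 1.8s)·5.9/(s(s+0.79)). The closed-loop characteristic equation is s² + (0.79 + 5.9·1.8)s + 5.9·26.6 = 0.
That is s² + 11.41s + 156.9 = 0, so ω_n = 12.53 rad/s and ζ = 11.41/(2·12.53) = 0.4554.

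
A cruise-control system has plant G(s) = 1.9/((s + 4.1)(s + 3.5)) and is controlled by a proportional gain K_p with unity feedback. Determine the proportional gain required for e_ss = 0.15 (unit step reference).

The loop is type 0, so e_ss(step) = 1/(1 + K_pos) with K_pos = K_p·G(0).
G(0) = 0.1324. Require 1/(1 + K_p·0.1324) = 0.15, so 1 + 0.1324·K_p = 6.667.
K_p = (6.667 − 1)/0.1324 = 42.8.

K_p = 42.8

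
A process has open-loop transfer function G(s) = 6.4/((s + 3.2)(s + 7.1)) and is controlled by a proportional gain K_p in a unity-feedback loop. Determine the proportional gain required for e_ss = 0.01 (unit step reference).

Steady-state error for a unit step on this type-0 loop is 1/(1 + K_p·G(0)).
G(0) = 0.2817. Require 1/(1 + K_p·0.2817) = 0.01, so 1 + 0.2817·K_p = 100.
K_p = (100 − 1)/0.2817 = 351.

K_p = 351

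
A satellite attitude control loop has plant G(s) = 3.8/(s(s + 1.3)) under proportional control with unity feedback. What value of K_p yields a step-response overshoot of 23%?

From %OS = 100·exp(−πζ/√(1−ζ²)) = 23%, ζ = −ln(0.23)/√(π²+ln²(0.23)) = 0.4237.
Characteristic equation s² + 1.3s + 3.8K_p = 0 gives ζ = 1.3/(2√(3.8K_p)).
Setting ζ = 0.4237: √(3.8K_p) = 1.3/(2·0.4237) = 1.534, so K_p = 2.353/3.8 = 0.619.

K_p = 0.619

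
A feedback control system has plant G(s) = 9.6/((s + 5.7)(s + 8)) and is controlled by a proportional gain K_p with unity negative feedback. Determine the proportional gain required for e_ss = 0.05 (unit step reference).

K_p = 90.2

For a type-0 loop with proportional control, e_ss = 1/(1 + K_p·G(0)).
G(0) = 0.2105. Require 1/(1 + K_p·0.2105) = 0.05, so 1 + 0.2105·K_p = 20.
K_p = (20 − 1)/0.2105 = 90.2.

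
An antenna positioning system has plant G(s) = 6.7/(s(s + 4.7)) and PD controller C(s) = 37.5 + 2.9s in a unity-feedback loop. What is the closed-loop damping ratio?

ζ = 0.761

Forward path: (37.5 + 2.9s)·6.7/(s(s+4.7)). The closed-loop characteristic equation is s² + (4.7 + 6.7·2.9)s + 6.7·37.5 = 0.
That is s² + 24.13s + 251.2 = 0, so ω_n = 15.85 rad/s and ζ = 24.13/(2·15.85) = 0.7612.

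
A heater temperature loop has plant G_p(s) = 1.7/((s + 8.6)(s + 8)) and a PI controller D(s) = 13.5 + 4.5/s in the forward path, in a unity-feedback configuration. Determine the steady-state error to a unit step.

The open loop D(s)G_p(s) has a pole at the origin (type 1), so the static position error constant is infinite and e_ss = 1/(1+∞) = 0.

0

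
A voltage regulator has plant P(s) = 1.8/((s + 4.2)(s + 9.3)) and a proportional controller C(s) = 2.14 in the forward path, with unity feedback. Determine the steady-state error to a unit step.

0.91

The loop is type 0. Static position error constant K_pos = C(0)·P(0) = 2.14·0.04608 = 0.09862.
Steady-state error to a unit step: e_ss = 1/(1+K_pos) = 1/1.099 = 0.91.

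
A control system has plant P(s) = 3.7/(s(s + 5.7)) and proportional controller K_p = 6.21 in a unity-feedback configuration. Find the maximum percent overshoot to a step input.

9.8%

Closed-loop characteristic equation: s² + 5.7s + 22.98 = 0, so ω_n = 4.793 rad/s and ζ = 5.7/(2·4.793) = 0.5946.
%OS = 100·exp(−πζ/√(1−ζ²)) = 100·exp(−π·0.5946/√0.6465) = 9.8%.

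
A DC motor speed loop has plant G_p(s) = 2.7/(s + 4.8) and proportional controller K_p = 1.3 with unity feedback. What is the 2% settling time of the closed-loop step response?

Closed-loop transfer function: T(s) = K_p·G_p(s)/(1 + K_p·G_p(s)) = 3.51/(s + 4.8 + 3.51) = 3.51/(s + 8.31).
Time constant τ = 1/8.31 = 0.1203 s, so the 2% settling time is about 4τ = 0.481 s.

T_s ≈ 0.481 s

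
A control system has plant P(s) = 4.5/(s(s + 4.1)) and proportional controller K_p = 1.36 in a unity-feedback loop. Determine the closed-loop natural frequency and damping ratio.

ω_n = 2.47 rad/s, ζ = 0.829

With unity feedback the closed-loop characteristic equation is s² + 4.1s + 1.36·4.5 = s² + 4.1s + 6.12 = 0.
So ω_n² = 6.12 ⇒ ω_n = 2.474 rad/s, and ζ = 4.1/(2ω_n) = 0.829.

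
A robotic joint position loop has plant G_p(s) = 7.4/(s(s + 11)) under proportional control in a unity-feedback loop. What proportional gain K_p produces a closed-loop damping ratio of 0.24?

Closed-loop characteristic equation: s² + 11s + K_p·7.4 = 0.
So ω_n = √(7.4K_p) and 2ζω_n = 11, giving ζ = 11/(2√(7.4K_p)).
Setting ζ = 0.24: √(7.4K_p) = 11/(2·0.24) = 22.92, so K_p = 525.2/7.4 = 71.

K_p = 71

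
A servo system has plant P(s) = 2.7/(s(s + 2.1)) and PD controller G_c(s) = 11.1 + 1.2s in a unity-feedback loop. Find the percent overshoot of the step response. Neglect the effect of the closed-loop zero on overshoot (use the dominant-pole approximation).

17.3%

Forward path: (11.1 + 1.2s)·2.7/(s(s+2.1)). The closed-loop characteristic equation is s² + (2.1 + 2.7·1.2)s + 2.7·11.1 = 0.
That is s² + 5.34s + 29.97 = 0, so ω_n = 5.474 rad/s and ζ = 5.34/(2·5.474) = 0.4877.
%OS = 100·exp(−πζ/√(1−ζ²)) = 17.3%.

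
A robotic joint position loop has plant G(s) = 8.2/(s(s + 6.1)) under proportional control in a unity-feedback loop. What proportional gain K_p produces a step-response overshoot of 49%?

From %OS = 100·exp(−πζ/√(1−ζ²)) = 49%, ζ = −ln(0.49)/√(π²+ln²(0.49)) = 0.2214.
Characteristic equation s² + 6.1s + 8.2K_p = 0 gives ζ = 6.1/(2√(8.2K_p)).
Setting ζ = 0.2214: √(8.2K_p) = 6.1/(2·0.2214) = 13.77, so K_p = 189.7/8.2 = 23.1.

K_p = 23.1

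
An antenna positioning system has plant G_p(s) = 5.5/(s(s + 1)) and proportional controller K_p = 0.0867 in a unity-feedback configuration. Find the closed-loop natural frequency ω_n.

1 + K_p·G_p(s) = 0 gives s² + 1s + 0.4768 = 0.
So ω_n² = 0.4768 ⇒ ω_n = 0.6905 rad/s, and ζ = 1/(2ω_n) = 0.724.

ω_n = 0.691 rad/s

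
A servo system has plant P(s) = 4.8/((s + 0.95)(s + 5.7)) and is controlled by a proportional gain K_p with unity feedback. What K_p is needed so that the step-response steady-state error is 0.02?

Steady-state error for a unit step on this type-0 loop is 1/(1 + K_p·P(0)).
P(0) = 0.8864. Require 1/(1 + K_p·0.8864) = 0.02, so 1 + 0.8864·K_p = 50.
K_p = (50 − 1)/0.8864 = 55.3.

K_p = 55.3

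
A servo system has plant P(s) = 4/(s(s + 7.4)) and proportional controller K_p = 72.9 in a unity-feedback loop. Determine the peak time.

The closed-loop denominator s² + 7.4s + 291.6 gives ω_n = √291.6 = 17.08 and ζ = 7.4/(2ω_n) = 0.2167.
Damped frequency ω_d = ω_n√(1−ζ²) = 16.67 rad/s, so peak time T_p = π/ω_d = 0.188 s.

T_p = 0.188 s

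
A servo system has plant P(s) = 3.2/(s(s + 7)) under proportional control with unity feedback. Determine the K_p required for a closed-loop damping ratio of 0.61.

K_p = 10.3

Closed-loop characteristic equation: s² + 7s + K_p·3.2 = 0.
So ω_n = √(3.2K_p) and 2ζω_n = 7, giving ζ = 7/(2√(3.2K_p)).
Setting ζ = 0.61: √(3.2K_p) = 7/(2·0.61) = 5.738, so K_p = 32.92/3.2 = 10.3.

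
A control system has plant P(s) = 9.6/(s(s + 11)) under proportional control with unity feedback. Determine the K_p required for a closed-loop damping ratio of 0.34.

K_p = 27.3

Closed-loop characteristic equation: s² + 11s + K_p·9.6 = 0.
So ω_n = √(9.6K_p) and 2ζω_n = 11, giving ζ = 11/(2√(9.6K_p)).
Setting ζ = 0.34: √(9.6K_p) = 11/(2·0.34) = 16.18, so K_p = 261.7/9.6 = 27.3.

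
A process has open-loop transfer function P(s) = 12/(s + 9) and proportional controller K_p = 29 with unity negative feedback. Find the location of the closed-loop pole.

Closed-loop transfer function: T(s) = K_p·P(s)/(1 + K_p·P(s)) = 348/(s + 9 + 348) = 348/(s + 357).
The closed-loop pole is at s = −357.

s = -357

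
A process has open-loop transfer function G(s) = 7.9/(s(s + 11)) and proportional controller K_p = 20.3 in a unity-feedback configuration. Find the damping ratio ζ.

1 + K_p·G(s) = 0 gives s² + 11s + 160.4 = 0.
So ω_n² = 160.4 ⇒ ω_n = 12.66 rad/s, and ζ = 11/(2ω_n) = 0.434.

ζ = 0.434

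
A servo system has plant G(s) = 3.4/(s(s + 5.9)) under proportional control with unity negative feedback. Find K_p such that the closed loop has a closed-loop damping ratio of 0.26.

Closed-loop characteristic equation: s² + 5.9s + K_p·3.4 = 0.
So ω_n = √(3.4K_p) and 2ζω_n = 5.9, giving ζ = 5.9/(2√(3.4K_p)).
Setting ζ = 0.26: √(3.4K_p) = 5.9/(2·0.26) = 11.35, so K_p = 128.7/3.4 = 37.9.

K_p = 37.9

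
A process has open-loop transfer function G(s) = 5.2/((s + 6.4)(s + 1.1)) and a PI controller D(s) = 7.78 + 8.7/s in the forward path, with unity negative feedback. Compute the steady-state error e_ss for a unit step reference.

The open loop D(s)G(s) has a pole at the origin (type 1), so the static position error constant is infinite and e_ss = 1/(1+∞) = 0.

0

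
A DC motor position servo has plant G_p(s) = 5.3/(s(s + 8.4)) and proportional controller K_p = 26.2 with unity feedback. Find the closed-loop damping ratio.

The closed-loop denominator is s(s+8.4) + 26.2·5.3 = s² + 8.4s + 138.9.
So ω_n² = 138.9 ⇒ ω_n = 11.78 rad/s, and ζ = 8.4/(2ω_n) = 0.356.

ζ = 0.356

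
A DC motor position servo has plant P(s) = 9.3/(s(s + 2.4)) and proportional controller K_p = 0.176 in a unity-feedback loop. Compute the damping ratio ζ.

ζ = 0.938

1 + K_p·P(s) = 0 gives s² + 2.4s + 1.637 = 0.
So ω_n² = 1.637 ⇒ ω_n = 1.279 rad/s, and ζ = 2.4/(2ω_n) = 0.938.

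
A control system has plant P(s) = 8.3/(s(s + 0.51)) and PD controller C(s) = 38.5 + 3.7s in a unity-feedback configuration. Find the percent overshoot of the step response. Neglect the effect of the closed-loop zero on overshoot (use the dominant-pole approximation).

Forward path: (38.5 + 3.7s)·8.3/(s(s+0.51)). The closed-loop characteristic equation is s² + (0.51 + 8.3·3.7)s + 8.3·38.5 = 0.
That is s² + 31.22s + 319.6 = 0, so ω_n = 17.88 rad/s and ζ = 31.22/(2·17.88) = 0.8732.
%OS = 100·exp(−πζ/√(1−ζ²)) = 0.359%.

0.359%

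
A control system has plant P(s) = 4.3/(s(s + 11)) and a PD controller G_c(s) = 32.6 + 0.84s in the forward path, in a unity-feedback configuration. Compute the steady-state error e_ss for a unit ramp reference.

0.0785

The loop has one pole at the origin (type 1). Velocity error constant K_v = lim_{s→0} s·G_c(s)P(s) = 32.6·4.3/11 = 12.74.
Steady-state error to a unit ramp: e_ss = 1/K_v = 0.0785.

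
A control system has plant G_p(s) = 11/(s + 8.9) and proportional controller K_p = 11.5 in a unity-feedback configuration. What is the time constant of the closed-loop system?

Closed-loop transfer function: T(s) = K_p·G_p(s)/(1 + K_p·G_p(s)) = 126.5/(s + 8.9 + 126.5) = 126.5/(s + 135.4).
Time constant τ = 1/135.4 = 0.00739 s.

τ = 0.00739 s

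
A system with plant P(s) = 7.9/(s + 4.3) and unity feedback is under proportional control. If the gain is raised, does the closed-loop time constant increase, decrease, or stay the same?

Closed-loop pole is at s = −(4.3+K_p·7.9); larger K_p moves it further left, so τ = 1/(4.3+K_p·7.9) decreases.

decrease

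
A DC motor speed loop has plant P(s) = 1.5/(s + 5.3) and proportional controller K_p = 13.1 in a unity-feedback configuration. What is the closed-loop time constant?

Closed-loop transfer function: T(s) = K_p·P(s)/(1 + K_p·P(s)) = 19.65/(s + 5.3 + 19.65) = 19.65/(s + 24.95).
Time constant τ = 1/24.95 = 0.0401 s.

τ = 0.0401 s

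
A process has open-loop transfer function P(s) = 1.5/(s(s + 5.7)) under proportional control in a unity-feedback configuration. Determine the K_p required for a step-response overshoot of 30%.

From %OS = 100·exp(−πζ/√(1−ζ²)) = 30%, ζ = −ln(0.3)/√(π²+ln²(0.3)) = 0.3579.
Characteristic equation s² + 5.7s + 1.5K_p = 0 gives ζ = 5.7/(2√(1.5K_p)).
Setting ζ = 0.3579: √(1.5K_p) = 5.7/(2·0.3579) = 7.964, so K_p = 63.43/1.5 = 42.3.

K_p = 42.3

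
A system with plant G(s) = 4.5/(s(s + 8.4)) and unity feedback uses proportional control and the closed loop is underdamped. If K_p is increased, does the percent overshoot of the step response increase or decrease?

Characteristic equation s² + 8.4s + K_p·4.5 = 0: raising K_p raises ω_n while 2ζω_n = 8.4 is fixed, so ζ falls and overshoot grows.

increase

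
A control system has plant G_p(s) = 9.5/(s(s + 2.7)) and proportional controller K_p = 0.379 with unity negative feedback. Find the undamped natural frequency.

With unity feedback the closed-loop characteristic equation is s² + 2.7s + 0.379·9.5 = s² + 2.7s + 3.601 = 0.
So ω_n² = 3.601 ⇒ ω_n = 1.897 rad/s, and ζ = 2.7/(2ω_n) = 0.711.

ω_n = 1.9 rad/s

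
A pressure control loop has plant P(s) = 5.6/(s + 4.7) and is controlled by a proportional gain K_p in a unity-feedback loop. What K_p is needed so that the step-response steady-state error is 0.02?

For a type-0 loop with proportional control, e_ss = 1/(1 + K_p·P(0)).
P(0) = 1.191. Require 1/(1 + K_p·1.191) = 0.02, so 1 + 1.191·K_p = 50.
K_p = (50 − 1)/1.191 = 41.1.

K_p = 41.1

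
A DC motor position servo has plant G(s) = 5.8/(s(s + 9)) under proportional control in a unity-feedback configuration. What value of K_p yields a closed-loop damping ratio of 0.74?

Closed-loop characteristic equation: s² + 9s + K_p·5.8 = 0.
So ω_n = √(5.8K_p) and 2ζω_n = 9, giving ζ = 9/(2√(5.8K_p)).
Setting ζ = 0.74: √(5.8K_p) = 9/(2·0.74) = 6.081, so K_p = 36.98/5.8 = 6.38.

K_p = 6.38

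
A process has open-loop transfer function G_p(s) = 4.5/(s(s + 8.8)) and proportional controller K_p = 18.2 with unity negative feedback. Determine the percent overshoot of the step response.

From 1 + K_pG_p(s) = 0: s² + 8.8s + 81.9 = 0 ⇒ ω_n = 9.05, ζ = 0.4862.
%OS = 100·exp(−πζ/√(1−ζ²)) = 100·exp(−π·0.4862/√0.7636) = 17.4%.

17.4%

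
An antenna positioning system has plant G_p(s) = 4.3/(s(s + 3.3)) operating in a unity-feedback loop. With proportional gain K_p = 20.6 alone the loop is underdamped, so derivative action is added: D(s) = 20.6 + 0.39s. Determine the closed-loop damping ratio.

Forward path: (20.6 + 0.39s)·4.3/(s(s+3.3)). The closed-loop characteristic equation is s² + (3.3 + 4.3·0.39)s + 4.3·20.6 = 0.
That is s² + 4.977s + 88.58 = 0, so ω_n = 9.412 rad/s and ζ = 4.977/(2·9.412) = 0.2644.

ζ = 0.264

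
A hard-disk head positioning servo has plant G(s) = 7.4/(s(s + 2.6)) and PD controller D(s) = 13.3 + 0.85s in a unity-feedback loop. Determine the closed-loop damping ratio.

Forward path: (13.3 + 0.85s)·7.4/(s(s+2.6)). The closed-loop characteristic equation is s² + (2.6 + 7.4·0.85)s + 7.4·13.3 = 0.
That is s² + 8.89s + 98.42 = 0, so ω_n = 9.921 rad/s and ζ = 8.89/(2·9.921) = 0.4481.

ζ = 0.448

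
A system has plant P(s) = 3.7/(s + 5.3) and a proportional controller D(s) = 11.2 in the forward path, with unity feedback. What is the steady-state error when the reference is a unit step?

0.113

The loop is type 0. Static position error constant K_pos = D(0)·P(0) = 11.2·0.6981 = 7.819.
Steady-state error to a unit step: e_ss = 1/(1+K_pos) = 1/8.819 = 0.113.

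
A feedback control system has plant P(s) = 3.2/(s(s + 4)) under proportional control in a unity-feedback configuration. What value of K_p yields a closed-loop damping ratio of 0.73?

Closed-loop characteristic equation: s² + 4s + K_p·3.2 = 0.
So ω_n = √(3.2K_p) and 2ζω_n = 4, giving ζ = 4/(2√(3.2K_p)).
Setting ζ = 0.73: √(3.2K_p) = 4/(2·0.73) = 2.74, so K_p = 7.506/3.2 = 2.35.

K_p = 2.35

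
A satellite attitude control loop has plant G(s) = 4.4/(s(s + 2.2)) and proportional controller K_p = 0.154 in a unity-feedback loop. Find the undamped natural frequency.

ω_n = 0.823 rad/s

The closed-loop denominator is s(s+2.2) + 0.154·4.4 = s² + 2.2s + 0.6776.
So ω_n² = 0.6776 ⇒ ω_n = 0.8232 rad/s, and ζ = 2.2/(2ω_n) = 1.34.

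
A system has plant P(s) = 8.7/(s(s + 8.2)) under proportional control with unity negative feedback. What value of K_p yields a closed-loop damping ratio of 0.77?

K_p = 3.26

Closed-loop characteristic equation: s² + 8.2s + K_p·8.7 = 0.
So ω_n = √(8.7K_p) and 2ζω_n = 8.2, giving ζ = 8.2/(2√(8.7K_p)).
Setting ζ = 0.77: √(8.7K_p) = 8.2/(2·0.77) = 5.325, so K_p = 28.35/8.7 = 3.26.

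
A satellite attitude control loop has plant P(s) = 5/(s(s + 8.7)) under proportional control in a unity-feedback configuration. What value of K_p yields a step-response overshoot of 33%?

K_p = 34.2

From %OS = 100·exp(−πζ/√(1−ζ²)) = 33%, ζ = −ln(0.33)/√(π²+ln²(0.33)) = 0.3328.
Characteristic equation s² + 8.7s + 5K_p = 0 gives ζ = 8.7/(2√(5K_p)).
Setting ζ = 0.3328: √(5K_p) = 8.7/(2·0.3328) = 13.07, so K_p = 170.9/5 = 34.2.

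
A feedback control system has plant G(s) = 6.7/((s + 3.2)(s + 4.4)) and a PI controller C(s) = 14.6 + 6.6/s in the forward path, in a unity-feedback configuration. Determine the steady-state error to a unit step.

The open loop C(s)G(s) has a pole at the origin (type 1), so the static position error constant is infinite and e_ss = 1/(1+∞) = 0.

0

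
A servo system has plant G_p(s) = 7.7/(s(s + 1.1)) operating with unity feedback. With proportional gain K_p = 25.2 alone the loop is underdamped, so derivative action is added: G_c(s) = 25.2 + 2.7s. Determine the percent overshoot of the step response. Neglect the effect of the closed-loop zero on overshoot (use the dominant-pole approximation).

Forward path: (25.2 + 2.7s)·7.7/(s(s+1.1)). The closed-loop characteristic equation is s² + (1.1 + 7.7·2.7)s + 7.7·25.2 = 0.
That is s² + 21.89s + 194 = 0, so ω_n = 13.93 rad/s and ζ = 21.89/(2·13.93) = 0.7857.
%OS = 100·exp(−πζ/√(1−ζ²)) = 1.85%.

1.85%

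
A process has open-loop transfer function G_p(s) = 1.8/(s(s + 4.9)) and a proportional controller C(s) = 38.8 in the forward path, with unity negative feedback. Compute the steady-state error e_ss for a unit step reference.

The open loop C(s)G_p(s) has a pole at the origin (type 1), so the static position error constant is infinite and e_ss = 1/(1+∞) = 0.

0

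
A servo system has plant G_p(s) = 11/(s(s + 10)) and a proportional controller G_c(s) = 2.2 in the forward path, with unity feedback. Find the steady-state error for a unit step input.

0

The open loop G_c(s)G_p(s) has a pole at the origin (type 1), so the static position error constant is infinite and e_ss = 1/(1+∞) = 0.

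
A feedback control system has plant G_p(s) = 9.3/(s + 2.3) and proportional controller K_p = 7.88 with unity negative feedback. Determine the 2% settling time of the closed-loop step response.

Closed-loop transfer function: T(s) = K_p·G_p(s)/(1 + K_p·G_p(s)) = 73.28/(s + 2.3 + 73.28) = 73.28/(s + 75.58).
Time constant τ = 1/75.58 = 0.01323 s, so the 2% settling time is about 4τ = 0.0529 s.

T_s ≈ 0.0529 s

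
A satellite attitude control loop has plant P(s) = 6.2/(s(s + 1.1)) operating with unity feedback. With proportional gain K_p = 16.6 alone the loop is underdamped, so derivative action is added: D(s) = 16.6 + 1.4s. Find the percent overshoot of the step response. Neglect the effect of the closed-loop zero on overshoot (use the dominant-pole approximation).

Forward path: (16.6 + 1.4s)·6.2/(s(s+1.1)). The closed-loop characteristic equation is s² + (1.1 + 6.2·1.4)s + 6.2·16.6 = 0.
That is s² + 9.78s + 102.9 = 0, so ω_n = 10.14 rad/s and ζ = 9.78/(2·10.14) = 0.482.
%OS = 100·exp(−πζ/√(1−ζ²)) = 17.8%.

17.8%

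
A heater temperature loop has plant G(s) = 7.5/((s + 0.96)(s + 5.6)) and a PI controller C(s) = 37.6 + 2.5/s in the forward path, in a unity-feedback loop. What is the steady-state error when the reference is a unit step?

The open loop C(s)G(s) has a pole at the origin (type 1), so the static position error constant is infinite and e_ss = 1/(1+∞) = 0.

0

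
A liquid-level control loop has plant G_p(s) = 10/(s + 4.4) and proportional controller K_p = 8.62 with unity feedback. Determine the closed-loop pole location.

s = -90.6

Closed-loop transfer function: T(s) = K_p·G_p(s)/(1 + K_p·G_p(s)) = 86.2/(s + 4.4 + 86.2) = 86.2/(s + 90.6).
The closed-loop pole is at s = −90.6.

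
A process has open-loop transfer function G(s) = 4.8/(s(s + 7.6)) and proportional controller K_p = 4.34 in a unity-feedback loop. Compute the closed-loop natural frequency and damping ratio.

1 + K_p·G(s) = 0 gives s² + 7.6s + 20.83 = 0.
So ω_n² = 20.83 ⇒ ω_n = 4.564 rad/s, and ζ = 7.6/(2ω_n) = 0.833.

ω_n = 4.56 rad/s, ζ = 0.833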